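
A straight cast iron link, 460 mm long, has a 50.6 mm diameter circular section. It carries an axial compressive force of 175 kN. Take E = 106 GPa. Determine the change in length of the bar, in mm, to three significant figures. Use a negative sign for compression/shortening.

A = 2011 mm².
δ_mech = NL/(AE) = -175000·460/(2011·106000) = -0.3777 mm.

-0.378 mm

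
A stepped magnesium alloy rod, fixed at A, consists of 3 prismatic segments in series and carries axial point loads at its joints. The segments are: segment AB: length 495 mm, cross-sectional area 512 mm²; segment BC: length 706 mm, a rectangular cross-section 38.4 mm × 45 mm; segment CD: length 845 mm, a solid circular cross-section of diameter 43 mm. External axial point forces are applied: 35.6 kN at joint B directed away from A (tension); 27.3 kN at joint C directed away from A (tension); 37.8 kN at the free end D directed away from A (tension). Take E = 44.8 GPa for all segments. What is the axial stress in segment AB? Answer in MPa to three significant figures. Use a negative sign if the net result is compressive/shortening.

197 MPa

Internal axial forces (sectioning from the free end, tension +): N_CD = 37.8 kN, N_BC = 65.1 kN, N_AB = 100.7 kN.
σ_AB = N_AB/A_AB = 100700/512 = 196.7 MPa.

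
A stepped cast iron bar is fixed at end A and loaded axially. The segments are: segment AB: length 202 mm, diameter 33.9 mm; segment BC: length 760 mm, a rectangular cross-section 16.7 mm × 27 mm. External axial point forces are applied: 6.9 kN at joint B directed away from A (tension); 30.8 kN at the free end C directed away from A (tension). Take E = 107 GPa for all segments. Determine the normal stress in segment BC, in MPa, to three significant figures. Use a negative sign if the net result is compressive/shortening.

68.3 MPa

Internal axial forces (sectioning from the free end, tension +): N_BC = 30.8 kN, N_AB = 37.7 kN.
A_BC = 450.9 mm².
σ_BC = N_BC/A_BC = 30800/450.9 = 68.31 MPa.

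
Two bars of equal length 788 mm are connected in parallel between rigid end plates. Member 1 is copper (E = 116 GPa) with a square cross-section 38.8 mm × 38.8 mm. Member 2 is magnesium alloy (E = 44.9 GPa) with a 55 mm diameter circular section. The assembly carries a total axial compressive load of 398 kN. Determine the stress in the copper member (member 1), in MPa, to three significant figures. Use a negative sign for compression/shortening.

A_1 = 1505 mm².
A_2 = 2376 mm².
Equal strain + equilibrium ⇒ each member carries load in proportion to AE: A₁E₁ = 174600000 N, A₂E₂ = 106700000 N, ΣAE = 281300000 N.
σ₁ = P·E₁/ΣAE = -398000·116000/281300000 = -164.1 MPa.

-164 MPa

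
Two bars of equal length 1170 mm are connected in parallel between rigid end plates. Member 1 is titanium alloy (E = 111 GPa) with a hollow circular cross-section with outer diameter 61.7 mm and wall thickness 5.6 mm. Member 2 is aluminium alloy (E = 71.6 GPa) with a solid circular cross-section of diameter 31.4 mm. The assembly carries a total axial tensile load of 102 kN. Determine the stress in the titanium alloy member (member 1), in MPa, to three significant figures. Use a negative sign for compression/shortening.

68.6 MPa

A_1 = 987 mm².
A_2 = 774.4 mm².
Equal strain + equilibrium ⇒ each member carries load in proportion to AE: A₁E₁ = 109600000 N, A₂E₂ = 55440000 N, ΣAE = 165000000 N.
σ₁ = P·E₁/ΣAE = 102000·111000/165000000 = 68.62 MPa.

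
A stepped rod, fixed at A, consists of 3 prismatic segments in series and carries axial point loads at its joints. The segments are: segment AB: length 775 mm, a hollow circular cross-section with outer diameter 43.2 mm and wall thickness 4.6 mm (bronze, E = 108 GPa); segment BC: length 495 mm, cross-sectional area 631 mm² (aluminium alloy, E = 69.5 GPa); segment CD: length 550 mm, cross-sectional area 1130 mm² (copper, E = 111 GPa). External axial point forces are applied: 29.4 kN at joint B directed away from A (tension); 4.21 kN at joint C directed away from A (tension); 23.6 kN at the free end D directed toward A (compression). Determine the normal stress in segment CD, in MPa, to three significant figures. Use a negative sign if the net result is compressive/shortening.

-20.9 MPa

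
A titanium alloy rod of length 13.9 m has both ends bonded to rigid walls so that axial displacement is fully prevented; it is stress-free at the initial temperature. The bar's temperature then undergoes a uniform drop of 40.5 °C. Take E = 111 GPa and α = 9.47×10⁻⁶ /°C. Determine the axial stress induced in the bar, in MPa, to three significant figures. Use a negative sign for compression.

42.6 MPa

Free thermal expansion αLΔT = 9.47e-6 · 13900 · -40.5 = -5.331 mm.
The walls impose strain ε = −(-5.331)/13900 = 3.8354e-04; σ = Eε = 111000 · 3.8354e-04 = 42.57 MPa.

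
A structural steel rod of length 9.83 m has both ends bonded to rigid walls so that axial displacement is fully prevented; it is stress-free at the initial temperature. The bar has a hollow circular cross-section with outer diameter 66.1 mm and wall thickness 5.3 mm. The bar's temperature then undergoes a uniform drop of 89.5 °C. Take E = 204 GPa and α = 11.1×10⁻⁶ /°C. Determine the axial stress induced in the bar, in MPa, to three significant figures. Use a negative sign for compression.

203 MPa

Free thermal expansion αLΔT = 11.1e-6 · 9830 · -89.5 = -9.766 mm.
The walls impose strain ε = −(-9.766)/9830 = 9.9345e-04; σ = Eε = 204000 · 9.9345e-04 = 202.7 MPa.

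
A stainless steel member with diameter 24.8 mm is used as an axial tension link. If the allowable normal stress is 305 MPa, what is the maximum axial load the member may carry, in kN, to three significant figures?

147 kN

A = 483.1 mm².
P_max = σ_allow · A = 305 · 483.1 = 147300 N = 147.3 kN.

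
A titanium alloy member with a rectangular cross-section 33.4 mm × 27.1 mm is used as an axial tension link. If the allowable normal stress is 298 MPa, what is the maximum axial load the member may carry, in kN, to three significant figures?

A = 905.1 mm².
P_max = σ_allow · A = 298 · 905.1 = 269700 N = 269.7 kN.

270 kN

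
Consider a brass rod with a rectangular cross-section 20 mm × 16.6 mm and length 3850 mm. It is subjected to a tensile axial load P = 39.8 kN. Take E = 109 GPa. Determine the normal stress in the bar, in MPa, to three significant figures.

A = 332 mm².
σ = N/A = 39800/332 = 119.9 MPa.

120 MPa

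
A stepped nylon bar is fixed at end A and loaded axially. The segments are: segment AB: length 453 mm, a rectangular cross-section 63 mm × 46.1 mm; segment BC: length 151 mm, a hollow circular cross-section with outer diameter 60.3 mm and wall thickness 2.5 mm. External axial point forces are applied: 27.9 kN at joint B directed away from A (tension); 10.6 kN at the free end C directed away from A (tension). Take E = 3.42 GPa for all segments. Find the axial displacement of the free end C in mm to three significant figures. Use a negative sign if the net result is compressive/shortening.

2.79 mm

Internal axial forces (sectioning from the free end, tension +): N_BC = 10.6 kN, N_AB = 38.5 kN.
A_AB = 2904 mm².
A_BC = 454 mm².
δ_AB = 38500·453/(2904·3420) = 1.756 mm
δ_BC = 10600·151/(454·3420) = 1.031 mm
δ = Σδ_i = 2.787 mm.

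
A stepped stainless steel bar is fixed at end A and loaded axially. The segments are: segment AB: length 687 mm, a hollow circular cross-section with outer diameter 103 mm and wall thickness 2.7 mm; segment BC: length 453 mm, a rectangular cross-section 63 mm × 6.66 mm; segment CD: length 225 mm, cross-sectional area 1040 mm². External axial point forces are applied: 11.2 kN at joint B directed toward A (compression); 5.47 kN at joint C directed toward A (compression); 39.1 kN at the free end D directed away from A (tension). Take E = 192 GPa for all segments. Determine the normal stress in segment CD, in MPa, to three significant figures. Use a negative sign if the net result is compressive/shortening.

37.6 MPa

Internal axial forces (sectioning from the free end, tension +): N_CD = 39.1 kN, N_BC = 33.63 kN, N_AB = 22.43 kN.
σ_CD = N_CD/A_CD = 39100/1040 = 37.6 MPa.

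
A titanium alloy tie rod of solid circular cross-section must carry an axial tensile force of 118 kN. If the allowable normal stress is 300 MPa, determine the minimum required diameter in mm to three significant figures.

22.4 mm

Required area A ≥ P/σ_allow = 118000/300 = 393.3 mm².
For a solid circular section, d ≥ √(4A/π) = 22.38 mm.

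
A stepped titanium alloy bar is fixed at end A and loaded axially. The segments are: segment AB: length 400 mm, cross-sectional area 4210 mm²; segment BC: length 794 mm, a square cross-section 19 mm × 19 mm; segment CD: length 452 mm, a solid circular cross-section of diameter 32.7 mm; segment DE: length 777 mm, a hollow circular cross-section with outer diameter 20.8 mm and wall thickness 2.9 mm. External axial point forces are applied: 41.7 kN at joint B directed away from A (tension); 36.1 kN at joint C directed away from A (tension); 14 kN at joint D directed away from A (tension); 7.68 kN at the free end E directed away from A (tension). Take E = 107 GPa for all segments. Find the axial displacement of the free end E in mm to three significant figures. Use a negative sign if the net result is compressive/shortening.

Internal axial forces (sectioning from the free end, tension +): N_DE = 7.68 kN, N_CD = 21.68 kN, N_BC = 57.78 kN, N_AB = 99.48 kN.
A_BC = 361 mm².
A_CD = 839.8 mm².
A_DE = 163.1 mm².
δ_AB = 99480·400/(4210·107000) = 0.08833 mm
δ_BC = 57780·794/(361·107000) = 1.188 mm
δ_CD = 21680·452/(839.8·107000) = 0.1091 mm
δ_DE = 7680·777/(163.1·107000) = 0.342 mm
δ = Σδ_i = 1.727 mm.

1.73 mm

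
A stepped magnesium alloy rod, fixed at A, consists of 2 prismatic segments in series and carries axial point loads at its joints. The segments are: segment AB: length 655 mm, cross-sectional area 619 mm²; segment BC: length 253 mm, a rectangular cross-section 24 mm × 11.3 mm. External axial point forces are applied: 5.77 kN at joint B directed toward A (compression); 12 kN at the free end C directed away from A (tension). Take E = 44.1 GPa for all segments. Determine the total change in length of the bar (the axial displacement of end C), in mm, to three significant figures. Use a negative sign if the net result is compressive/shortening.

0.403 mm

Internal axial forces (sectioning from the free end, tension +): N_BC = 12 kN, N_AB = 6.23 kN.
A_BC = 271.2 mm².
δ_AB = 6230·655/(619·44100) = 0.1495 mm
δ_BC = 12000·253/(271.2·44100) = 0.2538 mm
δ = Σδ_i = 0.4033 mm.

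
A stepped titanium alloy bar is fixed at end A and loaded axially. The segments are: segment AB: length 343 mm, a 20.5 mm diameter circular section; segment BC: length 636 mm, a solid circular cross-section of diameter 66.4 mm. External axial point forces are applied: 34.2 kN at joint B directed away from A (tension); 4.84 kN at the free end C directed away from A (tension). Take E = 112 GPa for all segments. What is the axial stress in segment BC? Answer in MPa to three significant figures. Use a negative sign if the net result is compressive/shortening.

Internal axial forces (sectioning from the free end, tension +): N_BC = 4.84 kN, N_AB = 39.04 kN.
A_BC = 3463 mm².
σ_BC = N_BC/A_BC = 4840/3463 = 1.398 MPa.

1.40 MPa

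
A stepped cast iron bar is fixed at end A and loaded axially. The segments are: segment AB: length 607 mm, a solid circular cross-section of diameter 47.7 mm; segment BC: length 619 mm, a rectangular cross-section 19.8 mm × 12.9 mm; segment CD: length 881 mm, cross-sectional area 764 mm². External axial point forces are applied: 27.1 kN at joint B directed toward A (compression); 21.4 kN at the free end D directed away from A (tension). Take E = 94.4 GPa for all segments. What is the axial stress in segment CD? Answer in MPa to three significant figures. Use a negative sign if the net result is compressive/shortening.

Internal axial forces (sectioning from the free end, tension +): N_CD = 21.4 kN, N_BC = 21.4 kN, N_AB = -5.7 kN.
σ_CD = N_CD/A_CD = 21400/764 = 28.01 MPa.

28.0 MPa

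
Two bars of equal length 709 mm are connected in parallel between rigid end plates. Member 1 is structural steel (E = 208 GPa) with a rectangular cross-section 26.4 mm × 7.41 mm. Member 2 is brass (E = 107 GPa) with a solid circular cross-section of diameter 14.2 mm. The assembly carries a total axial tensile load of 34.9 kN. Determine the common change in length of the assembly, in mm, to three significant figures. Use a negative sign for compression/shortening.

A_1 = 195.6 mm².
A_2 = 158.4 mm².
Equal strain + equilibrium ⇒ each member carries load in proportion to AE: A₁E₁ = 40690000 N, A₂E₂ = 16950000 N, ΣAE = 57640000 N.
δ = PL/ΣAE = 34900·709/57640000 = 0.4293 mm.

0.429 mm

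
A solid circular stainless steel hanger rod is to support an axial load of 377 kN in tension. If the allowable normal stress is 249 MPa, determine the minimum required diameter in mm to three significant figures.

43.9 mm

Required area A ≥ P/σ_allow = 377000/249 = 1514 mm².
For a solid circular section, d ≥ √(4A/π) = 43.91 mm.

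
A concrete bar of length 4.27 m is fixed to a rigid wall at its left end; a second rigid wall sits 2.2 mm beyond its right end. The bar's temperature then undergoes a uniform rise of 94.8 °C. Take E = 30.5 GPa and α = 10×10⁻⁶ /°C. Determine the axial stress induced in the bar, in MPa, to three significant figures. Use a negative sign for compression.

-13.2 MPa

Free thermal expansion αLΔT = 10e-6 · 4270 · 94.8 = 4.048 mm.
The walls engage after the gap closes; constrained expansion = 4.048 − 2.2 = 1.848 mm.
The walls impose strain ε = −(1.848)/4270 = -4.3278e-04; σ = Eε = 30500 · -4.3278e-04 = -13.2 MPa.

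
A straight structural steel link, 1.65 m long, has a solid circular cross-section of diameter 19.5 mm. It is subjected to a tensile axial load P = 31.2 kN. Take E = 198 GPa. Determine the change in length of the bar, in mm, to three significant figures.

A = 298.6 mm².
δ_mech = NL/(AE) = 31200·1650/(298.6·198000) = 0.8706 mm.

0.871 mm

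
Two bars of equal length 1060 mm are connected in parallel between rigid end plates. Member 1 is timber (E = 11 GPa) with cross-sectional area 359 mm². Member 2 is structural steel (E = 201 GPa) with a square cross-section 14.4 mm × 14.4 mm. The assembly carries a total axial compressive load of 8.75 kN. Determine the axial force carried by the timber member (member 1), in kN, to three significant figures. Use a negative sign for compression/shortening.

-0.757 kN

A_2 = 207.4 mm².
Equal strain + equilibrium ⇒ each member carries load in proportion to AE: A₁E₁ = 3949000 N, A₂E₂ = 41680000 N, ΣAE = 45630000 N.
F₁ = P·A₁E₁/ΣAE = -8750·3949000/45630000 = -757.3 N.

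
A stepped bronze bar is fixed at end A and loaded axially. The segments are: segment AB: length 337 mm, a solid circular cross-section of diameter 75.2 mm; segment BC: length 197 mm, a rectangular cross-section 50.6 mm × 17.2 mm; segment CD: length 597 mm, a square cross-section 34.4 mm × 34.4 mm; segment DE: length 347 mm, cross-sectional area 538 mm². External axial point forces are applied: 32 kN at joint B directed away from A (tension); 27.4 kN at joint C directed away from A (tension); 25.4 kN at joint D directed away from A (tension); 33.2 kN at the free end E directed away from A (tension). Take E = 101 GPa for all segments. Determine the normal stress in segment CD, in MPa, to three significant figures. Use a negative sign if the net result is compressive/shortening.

Internal axial forces (sectioning from the free end, tension +): N_DE = 33.2 kN, N_CD = 58.6 kN, N_BC = 86 kN, N_AB = 118 kN.
A_CD = 1183 mm².
σ_CD = N_CD/A_CD = 58600/1183 = 49.52 MPa.

49.5 MPa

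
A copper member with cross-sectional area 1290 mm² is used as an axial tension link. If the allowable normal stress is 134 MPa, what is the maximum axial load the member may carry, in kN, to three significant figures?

173 kN

P_max = σ_allow · A = 134 · 1290 = 172900 N = 172.9 kN.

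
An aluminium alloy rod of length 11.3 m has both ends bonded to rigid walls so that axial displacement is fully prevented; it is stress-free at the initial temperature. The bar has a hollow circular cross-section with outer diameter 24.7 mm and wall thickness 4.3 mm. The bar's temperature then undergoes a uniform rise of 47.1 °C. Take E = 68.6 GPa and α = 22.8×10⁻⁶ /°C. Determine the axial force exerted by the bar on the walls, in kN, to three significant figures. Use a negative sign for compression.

-20.3 kN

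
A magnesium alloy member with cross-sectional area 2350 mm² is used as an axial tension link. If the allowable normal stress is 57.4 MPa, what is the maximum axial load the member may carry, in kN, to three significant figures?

135 kN

P_max = σ_allow · A = 57.4 · 2350 = 134900 N = 134.9 kN.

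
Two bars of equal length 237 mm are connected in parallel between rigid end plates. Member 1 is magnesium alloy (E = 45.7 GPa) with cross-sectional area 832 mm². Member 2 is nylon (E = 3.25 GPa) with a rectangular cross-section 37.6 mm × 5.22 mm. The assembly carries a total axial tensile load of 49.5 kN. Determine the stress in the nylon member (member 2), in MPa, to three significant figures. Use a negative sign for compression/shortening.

4.16 MPa

A_2 = 196.3 mm².
Equal strain + equilibrium ⇒ each member carries load in proportion to AE: A₁E₁ = 38020000 N, A₂E₂ = 637900 N, ΣAE = 38660000 N.
σ₂ = P·E₂/ΣAE = 49500·3250/38660000 = 4.161 MPa.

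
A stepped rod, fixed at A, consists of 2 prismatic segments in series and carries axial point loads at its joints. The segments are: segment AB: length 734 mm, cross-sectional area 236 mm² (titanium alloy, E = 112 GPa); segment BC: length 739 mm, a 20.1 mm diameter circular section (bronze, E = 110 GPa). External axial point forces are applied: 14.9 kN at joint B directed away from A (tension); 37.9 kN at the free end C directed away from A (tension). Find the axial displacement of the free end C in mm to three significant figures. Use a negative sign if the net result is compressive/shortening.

2.27 mm

Internal axial forces (sectioning from the free end, tension +): N_BC = 37.9 kN, N_AB = 52.8 kN.
A_BC = 317.3 mm².
δ_AB = 52800·734/(236·112000) = 1.466 mm
δ_BC = 37900·739/(317.3·110000) = 0.8024 mm
δ = Σδ_i = 2.269 mm.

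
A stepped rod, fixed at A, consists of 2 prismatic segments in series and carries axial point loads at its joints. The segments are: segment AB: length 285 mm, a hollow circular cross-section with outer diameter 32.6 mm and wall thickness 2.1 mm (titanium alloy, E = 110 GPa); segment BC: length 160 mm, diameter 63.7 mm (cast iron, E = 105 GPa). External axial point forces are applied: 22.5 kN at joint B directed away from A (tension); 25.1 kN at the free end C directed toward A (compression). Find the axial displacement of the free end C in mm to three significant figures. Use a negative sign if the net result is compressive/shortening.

-0.0455 mm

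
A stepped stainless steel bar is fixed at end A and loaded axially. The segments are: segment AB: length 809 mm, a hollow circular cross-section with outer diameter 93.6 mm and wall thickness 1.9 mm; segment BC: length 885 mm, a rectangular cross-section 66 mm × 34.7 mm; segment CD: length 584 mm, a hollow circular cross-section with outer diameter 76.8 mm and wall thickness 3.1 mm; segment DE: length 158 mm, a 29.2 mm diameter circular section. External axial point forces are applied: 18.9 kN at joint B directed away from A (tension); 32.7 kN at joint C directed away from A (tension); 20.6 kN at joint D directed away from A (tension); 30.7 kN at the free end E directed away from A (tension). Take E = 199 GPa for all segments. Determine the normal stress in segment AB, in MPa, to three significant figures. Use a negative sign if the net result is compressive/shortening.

188 MPa

Internal axial forces (sectioning from the free end, tension +): N_DE = 30.7 kN, N_CD = 51.3 kN, N_BC = 84 kN, N_AB = 102.9 kN.
A_AB = 547.4 mm².
σ_AB = N_AB/A_AB = 102900/547.4 = 188 MPa.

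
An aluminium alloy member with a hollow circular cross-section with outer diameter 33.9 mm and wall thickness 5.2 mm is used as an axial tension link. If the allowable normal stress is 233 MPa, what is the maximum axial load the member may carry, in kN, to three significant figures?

109 kN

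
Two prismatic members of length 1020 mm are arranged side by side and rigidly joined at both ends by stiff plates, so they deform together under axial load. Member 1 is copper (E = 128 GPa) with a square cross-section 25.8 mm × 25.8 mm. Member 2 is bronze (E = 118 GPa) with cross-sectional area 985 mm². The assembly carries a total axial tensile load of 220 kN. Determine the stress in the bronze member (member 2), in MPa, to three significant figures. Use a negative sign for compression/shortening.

A_1 = 665.6 mm².
Equal strain + equilibrium ⇒ each member carries load in proportion to AE: A₁E₁ = 85200000 N, A₂E₂ = 116200000 N, ΣAE = 201400000 N.
σ₂ = P·E₂/ΣAE = 220000·118000/201400000 = 128.9 MPa.

129 MPa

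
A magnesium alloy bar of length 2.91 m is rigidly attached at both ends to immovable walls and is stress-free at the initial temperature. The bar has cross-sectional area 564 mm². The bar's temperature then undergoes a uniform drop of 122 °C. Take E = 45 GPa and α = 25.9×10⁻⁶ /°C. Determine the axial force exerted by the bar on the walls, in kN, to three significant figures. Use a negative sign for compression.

Free thermal expansion αLΔT = 25.9e-6 · 2910 · -122 = -9.195 mm.
The walls impose strain ε = −(-9.195)/2910 = 3.1598e-03; σ = Eε = 45000 · 3.1598e-03 = 142.2 MPa.
Wall reaction R = σ·A = 142.2·564 = 80200 N = 80.2 kN.

80.2 kN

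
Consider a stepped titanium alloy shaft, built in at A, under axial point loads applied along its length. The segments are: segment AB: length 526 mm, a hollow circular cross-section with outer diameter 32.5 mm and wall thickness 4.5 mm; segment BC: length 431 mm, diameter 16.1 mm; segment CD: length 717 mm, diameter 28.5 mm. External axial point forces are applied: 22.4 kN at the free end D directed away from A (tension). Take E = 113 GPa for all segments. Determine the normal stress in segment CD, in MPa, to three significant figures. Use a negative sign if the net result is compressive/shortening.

35.1 MPa

Internal axial forces (sectioning from the free end, tension +): N_CD = 22.4 kN, N_BC = 22.4 kN, N_AB = 22.4 kN.
A_CD = 637.9 mm².
σ_CD = N_CD/A_CD = 22400/637.9 = 35.11 MPa.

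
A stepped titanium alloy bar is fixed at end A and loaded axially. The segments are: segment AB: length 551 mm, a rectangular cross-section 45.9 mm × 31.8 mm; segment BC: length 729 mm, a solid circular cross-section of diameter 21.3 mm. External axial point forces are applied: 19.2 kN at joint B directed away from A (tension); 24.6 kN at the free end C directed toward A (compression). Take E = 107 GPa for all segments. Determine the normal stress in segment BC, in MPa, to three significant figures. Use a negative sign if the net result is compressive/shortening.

Internal axial forces (sectioning from the free end, tension +): N_BC = -24.6 kN, N_AB = -5.4 kN.
A_BC = 356.3 mm².
σ_BC = N_BC/A_BC = -24600/356.3 = -69.04 MPa.

-69.0 MPa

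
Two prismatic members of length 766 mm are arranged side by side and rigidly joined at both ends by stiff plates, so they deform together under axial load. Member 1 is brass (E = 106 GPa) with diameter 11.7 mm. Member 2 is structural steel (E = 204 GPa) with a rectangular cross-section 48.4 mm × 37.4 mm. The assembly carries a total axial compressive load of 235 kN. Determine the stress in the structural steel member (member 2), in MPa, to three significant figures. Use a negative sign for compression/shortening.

A_1 = 107.5 mm².
A_2 = 1810 mm².
Equal strain + equilibrium ⇒ each member carries load in proportion to AE: A₁E₁ = 11400000 N, A₂E₂ = 369300000 N, ΣAE = 380700000 N.
σ₂ = P·E₂/ΣAE = -235000·204000/380700000 = -125.9 MPa.

-126 MPa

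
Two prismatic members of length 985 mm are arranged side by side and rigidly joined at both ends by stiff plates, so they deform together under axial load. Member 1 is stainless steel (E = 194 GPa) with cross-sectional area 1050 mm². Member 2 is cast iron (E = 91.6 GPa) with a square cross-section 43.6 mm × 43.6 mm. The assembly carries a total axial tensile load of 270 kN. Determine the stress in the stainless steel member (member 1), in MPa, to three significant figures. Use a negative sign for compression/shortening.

139 MPa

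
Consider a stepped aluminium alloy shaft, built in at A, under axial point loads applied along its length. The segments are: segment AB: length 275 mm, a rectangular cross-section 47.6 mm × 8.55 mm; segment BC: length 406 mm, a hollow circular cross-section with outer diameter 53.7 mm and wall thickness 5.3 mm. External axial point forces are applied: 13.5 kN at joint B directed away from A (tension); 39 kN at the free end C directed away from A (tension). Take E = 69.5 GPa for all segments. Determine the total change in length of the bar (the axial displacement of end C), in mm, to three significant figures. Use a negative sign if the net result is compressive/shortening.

Internal axial forces (sectioning from the free end, tension +): N_BC = 39 kN, N_AB = 52.5 kN.
A_AB = 407 mm².
A_BC = 805.9 mm².
δ_AB = 52500·275/(407·69500) = 0.5104 mm
δ_BC = 39000·406/(805.9·69500) = 0.2827 mm
δ = Σδ_i = 0.7931 mm.

0.793 mm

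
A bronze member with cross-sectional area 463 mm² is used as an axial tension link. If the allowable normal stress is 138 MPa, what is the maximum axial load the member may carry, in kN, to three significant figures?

P_max = σ_allow · A = 138 · 463 = 63890 N = 63.89 kN.

63.9 kN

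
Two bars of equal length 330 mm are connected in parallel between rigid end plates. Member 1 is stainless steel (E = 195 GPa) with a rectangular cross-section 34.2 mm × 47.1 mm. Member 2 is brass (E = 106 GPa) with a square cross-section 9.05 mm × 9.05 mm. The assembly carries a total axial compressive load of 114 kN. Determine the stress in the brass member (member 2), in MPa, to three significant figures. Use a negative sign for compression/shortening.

A_1 = 1611 mm².
A_2 = 81.9 mm².
Equal strain + equilibrium ⇒ each member carries load in proportion to AE: A₁E₁ = 314100000 N, A₂E₂ = 8682000 N, ΣAE = 322800000 N.
σ₂ = P·E₂/ΣAE = -114000·106000/322800000 = -37.44 MPa.

-37.4 MPa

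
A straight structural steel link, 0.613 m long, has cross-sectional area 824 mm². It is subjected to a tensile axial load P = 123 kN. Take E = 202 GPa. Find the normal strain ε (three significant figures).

7.39e-04

σ = N/A = 149.3 MPa; ε = σ/E = 149.3/202000 = 7.390e-04.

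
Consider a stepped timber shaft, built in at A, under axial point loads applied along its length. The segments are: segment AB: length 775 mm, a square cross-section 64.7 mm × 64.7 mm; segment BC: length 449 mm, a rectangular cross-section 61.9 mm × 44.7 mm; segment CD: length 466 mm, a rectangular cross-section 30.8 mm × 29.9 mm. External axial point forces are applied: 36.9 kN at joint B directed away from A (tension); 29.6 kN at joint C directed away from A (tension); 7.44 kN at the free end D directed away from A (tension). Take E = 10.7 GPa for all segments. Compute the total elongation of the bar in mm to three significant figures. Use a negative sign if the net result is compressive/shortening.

2.19 mm

Internal axial forces (sectioning from the free end, tension +): N_CD = 7.44 kN, N_BC = 37.04 kN, N_AB = 73.94 kN.
A_AB = 4186 mm².
A_BC = 2767 mm².
A_CD = 920.9 mm².
δ_AB = 73940·775/(4186·10700) = 1.279 mm
δ_BC = 37040·449/(2767·10700) = 0.5617 mm
δ_CD = 7440·466/(920.9·10700) = 0.3518 mm
δ = Σδ_i = 2.193 mm.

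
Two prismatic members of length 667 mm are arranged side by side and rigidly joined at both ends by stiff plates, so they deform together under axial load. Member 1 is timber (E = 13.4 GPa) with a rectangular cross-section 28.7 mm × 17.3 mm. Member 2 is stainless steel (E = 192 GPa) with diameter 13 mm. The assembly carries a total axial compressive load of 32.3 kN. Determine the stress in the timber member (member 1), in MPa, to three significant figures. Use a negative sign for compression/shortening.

-13.5 MPa

A_1 = 496.5 mm².
A_2 = 132.7 mm².
Equal strain + equilibrium ⇒ each member carries load in proportion to AE: A₁E₁ = 6653000 N, A₂E₂ = 25480000 N, ΣAE = 32140000 N.
σ₁ = P·E₁/ΣAE = -32300·13400/32140000 = -13.47 MPa.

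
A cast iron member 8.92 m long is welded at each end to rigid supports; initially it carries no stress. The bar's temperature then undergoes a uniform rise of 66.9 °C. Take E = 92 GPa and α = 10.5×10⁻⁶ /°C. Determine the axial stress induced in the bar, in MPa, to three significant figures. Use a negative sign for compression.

-64.6 MPa

Free thermal expansion αLΔT = 10.5e-6 · 8920 · 66.9 = 6.266 mm.
The walls impose strain ε = −(6.266)/8920 = -7.0245e-04; σ = Eε = 92000 · -7.0245e-04 = -64.63 MPa.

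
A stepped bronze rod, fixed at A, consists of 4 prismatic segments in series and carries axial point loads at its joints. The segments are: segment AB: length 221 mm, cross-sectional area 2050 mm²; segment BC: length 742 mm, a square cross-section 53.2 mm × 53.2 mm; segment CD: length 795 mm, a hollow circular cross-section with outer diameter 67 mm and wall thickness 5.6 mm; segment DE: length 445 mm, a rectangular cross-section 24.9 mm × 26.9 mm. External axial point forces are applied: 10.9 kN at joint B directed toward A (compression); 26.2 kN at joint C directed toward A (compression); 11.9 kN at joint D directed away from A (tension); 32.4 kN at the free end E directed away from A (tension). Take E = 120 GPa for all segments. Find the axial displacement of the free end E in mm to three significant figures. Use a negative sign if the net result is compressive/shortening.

0.497 mm

Internal axial forces (sectioning from the free end, tension +): N_DE = 32.4 kN, N_CD = 44.3 kN, N_BC = 18.1 kN, N_AB = 7.2 kN.
A_BC = 2830 mm².
A_CD = 1080 mm².
A_DE = 669.8 mm².
δ_AB = 7200·221/(2050·120000) = 0.006468 mm
δ_BC = 18100·742/(2830·120000) = 0.03954 mm
δ_CD = 44300·795/(1080·120000) = 0.2717 mm
δ_DE = 32400·445/(669.8·120000) = 0.1794 mm
δ = Σδ_i = 0.4971 mm.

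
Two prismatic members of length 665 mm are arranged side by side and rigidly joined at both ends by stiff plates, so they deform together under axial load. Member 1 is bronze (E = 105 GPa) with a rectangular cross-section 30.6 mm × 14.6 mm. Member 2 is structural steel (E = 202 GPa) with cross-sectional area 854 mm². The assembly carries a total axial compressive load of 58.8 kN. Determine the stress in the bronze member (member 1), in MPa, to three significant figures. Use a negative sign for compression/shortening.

-28.1 MPa

A_1 = 446.8 mm².
Equal strain + equilibrium ⇒ each member carries load in proportion to AE: A₁E₁ = 46910000 N, A₂E₂ = 172500000 N, ΣAE = 219400000 N.
σ₁ = P·E₁/ΣAE = -58800·105000/219400000 = -28.14 MPa.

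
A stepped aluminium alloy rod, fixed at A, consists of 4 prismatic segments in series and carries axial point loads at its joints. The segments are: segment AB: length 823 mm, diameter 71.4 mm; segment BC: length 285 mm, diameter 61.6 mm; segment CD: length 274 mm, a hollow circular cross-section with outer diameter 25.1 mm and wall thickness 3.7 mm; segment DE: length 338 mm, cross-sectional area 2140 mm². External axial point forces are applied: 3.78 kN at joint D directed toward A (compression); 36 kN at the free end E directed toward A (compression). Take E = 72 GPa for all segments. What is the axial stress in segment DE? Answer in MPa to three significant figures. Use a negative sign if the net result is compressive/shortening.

Internal axial forces (sectioning from the free end, tension +): N_DE = -36 kN, N_CD = -39.78 kN, N_BC = -39.78 kN, N_AB = -39.78 kN.
σ_DE = N_DE/A_DE = -36000/2140 = -16.82 MPa.

-16.8 MPa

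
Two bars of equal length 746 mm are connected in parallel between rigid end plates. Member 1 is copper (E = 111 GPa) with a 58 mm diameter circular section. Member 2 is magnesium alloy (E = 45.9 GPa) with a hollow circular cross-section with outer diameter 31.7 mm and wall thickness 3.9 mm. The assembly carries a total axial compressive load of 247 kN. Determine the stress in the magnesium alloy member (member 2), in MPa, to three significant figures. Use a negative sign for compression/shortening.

-36.7 MPa

A_1 = 2642 mm².
A_2 = 340.6 mm².
Equal strain + equilibrium ⇒ each member carries load in proportion to AE: A₁E₁ = 293300000 N, A₂E₂ = 15630000 N, ΣAE = 308900000 N.
σ₂ = P·E₂/ΣAE = -247000·45900/308900000 = -36.7 MPa.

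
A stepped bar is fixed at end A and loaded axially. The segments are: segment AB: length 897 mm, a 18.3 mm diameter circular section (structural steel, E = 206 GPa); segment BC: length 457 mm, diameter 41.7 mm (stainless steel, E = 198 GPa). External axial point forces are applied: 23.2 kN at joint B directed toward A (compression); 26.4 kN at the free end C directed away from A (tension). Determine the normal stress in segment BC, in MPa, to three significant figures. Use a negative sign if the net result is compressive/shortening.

Internal axial forces (sectioning from the free end, tension +): N_BC = 26.4 kN, N_AB = 3.2 kN.
A_BC = 1366 mm².
σ_BC = N_BC/A_BC = 26400/1366 = 19.33 MPa.

19.3 MPa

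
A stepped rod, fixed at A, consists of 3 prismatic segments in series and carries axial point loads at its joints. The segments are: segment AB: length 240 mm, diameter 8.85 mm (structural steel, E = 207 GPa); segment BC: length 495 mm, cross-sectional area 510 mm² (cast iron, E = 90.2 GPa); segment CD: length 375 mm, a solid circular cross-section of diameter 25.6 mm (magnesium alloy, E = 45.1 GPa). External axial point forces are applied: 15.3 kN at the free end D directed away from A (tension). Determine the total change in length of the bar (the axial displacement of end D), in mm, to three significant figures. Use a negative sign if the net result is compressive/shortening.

0.700 mm

Internal axial forces (sectioning from the free end, tension +): N_CD = 15.3 kN, N_BC = 15.3 kN, N_AB = 15.3 kN.
A_AB = 61.51 mm².
A_CD = 514.7 mm².
δ_AB = 15300·240/(61.51·207000) = 0.2884 mm
δ_BC = 15300·495/(510·90200) = 0.1646 mm
δ_CD = 15300·375/(514.7·45100) = 0.2472 mm
δ = Σδ_i = 0.7002 mm.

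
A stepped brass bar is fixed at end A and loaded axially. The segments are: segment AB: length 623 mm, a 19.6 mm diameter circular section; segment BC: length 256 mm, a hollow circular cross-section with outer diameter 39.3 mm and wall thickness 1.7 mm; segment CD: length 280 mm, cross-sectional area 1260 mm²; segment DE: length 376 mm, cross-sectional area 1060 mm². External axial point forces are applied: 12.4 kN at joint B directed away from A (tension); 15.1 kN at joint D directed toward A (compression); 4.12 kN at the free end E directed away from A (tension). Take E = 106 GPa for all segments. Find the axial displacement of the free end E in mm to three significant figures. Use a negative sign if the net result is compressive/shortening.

Internal axial forces (sectioning from the free end, tension +): N_DE = 4.12 kN, N_CD = -10.98 kN, N_BC = -10.98 kN, N_AB = 1.42 kN.
A_AB = 301.7 mm².
A_BC = 200.8 mm².
δ_AB = 1420·623/(301.7·106000) = 0.02766 mm
δ_BC = -10980·256/(200.8·106000) = -0.1321 mm
δ_CD = -10980·280/(1260·106000) = -0.02302 mm
δ_DE = 4120·376/(1060·106000) = 0.01379 mm
δ = Σδ_i = -0.1136 mm.

-0.114 mm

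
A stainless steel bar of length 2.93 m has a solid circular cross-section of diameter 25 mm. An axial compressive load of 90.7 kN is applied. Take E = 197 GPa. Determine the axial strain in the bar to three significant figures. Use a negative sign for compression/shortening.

A = 490.9 mm².
σ = N/A = -184.8 MPa; ε = σ/E = -184.8/197000 = -9.379e-04.

-9.38e-04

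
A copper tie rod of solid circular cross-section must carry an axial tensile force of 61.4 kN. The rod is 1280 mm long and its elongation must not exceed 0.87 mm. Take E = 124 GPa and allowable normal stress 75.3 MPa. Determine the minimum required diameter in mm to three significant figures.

Required area A ≥ P/σ_allow = 61400/75.3 = 815.4 mm².
For a solid circular section, d ≥ √(4A/π) = 32.22 mm.
Elongation limit: A ≥ PL/(Eδ_allow) = 61400·1280/(124000·0.87) = 728.5 mm² ⇒ d ≥ 30.46 mm.
The stress limit governs.

32.2 mm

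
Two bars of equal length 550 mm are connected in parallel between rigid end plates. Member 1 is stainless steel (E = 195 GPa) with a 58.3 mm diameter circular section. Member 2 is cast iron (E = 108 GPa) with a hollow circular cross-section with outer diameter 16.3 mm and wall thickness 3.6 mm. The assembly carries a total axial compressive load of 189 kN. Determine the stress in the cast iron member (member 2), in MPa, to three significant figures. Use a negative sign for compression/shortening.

A_1 = 2669 mm².
A_2 = 143.6 mm².
Equal strain + equilibrium ⇒ each member carries load in proportion to AE: A₁E₁ = 520500000 N, A₂E₂ = 15510000 N, ΣAE = 536100000 N.
σ₂ = P·E₂/ΣAE = -189000·108000/536100000 = -38.08 MPa.

-38.1 MPa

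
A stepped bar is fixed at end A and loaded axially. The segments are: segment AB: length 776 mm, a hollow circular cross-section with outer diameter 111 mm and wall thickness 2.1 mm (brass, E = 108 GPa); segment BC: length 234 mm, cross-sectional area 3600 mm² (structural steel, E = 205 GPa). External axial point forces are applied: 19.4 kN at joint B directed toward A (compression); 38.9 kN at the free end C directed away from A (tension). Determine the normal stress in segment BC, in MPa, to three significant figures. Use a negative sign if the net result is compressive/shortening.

Internal axial forces (sectioning from the free end, tension +): N_BC = 38.9 kN, N_AB = 19.5 kN.
σ_BC = N_BC/A_BC = 38900/3600 = 10.81 MPa.

10.8 MPa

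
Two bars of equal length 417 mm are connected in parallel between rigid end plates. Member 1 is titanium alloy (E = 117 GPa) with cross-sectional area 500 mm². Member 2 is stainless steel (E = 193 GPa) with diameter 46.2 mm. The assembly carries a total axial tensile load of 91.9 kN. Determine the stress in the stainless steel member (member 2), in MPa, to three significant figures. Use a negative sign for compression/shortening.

46.4 MPa

A_2 = 1676 mm².
Equal strain + equilibrium ⇒ each member carries load in proportion to AE: A₁E₁ = 58500000 N, A₂E₂ = 323500000 N, ΣAE = 382000000 N.
σ₂ = P·E₂/ΣAE = 91900·193000/382000000 = 46.43 MPa.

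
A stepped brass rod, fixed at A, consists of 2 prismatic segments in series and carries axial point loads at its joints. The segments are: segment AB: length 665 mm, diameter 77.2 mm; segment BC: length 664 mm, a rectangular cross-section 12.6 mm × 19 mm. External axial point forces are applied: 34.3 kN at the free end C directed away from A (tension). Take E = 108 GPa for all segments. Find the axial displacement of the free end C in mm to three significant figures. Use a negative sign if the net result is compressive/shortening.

0.926 mm

Internal axial forces (sectioning from the free end, tension +): N_BC = 34.3 kN, N_AB = 34.3 kN.
A_AB = 4681 mm².
A_BC = 239.4 mm².
δ_AB = 34300·665/(4681·108000) = 0.04512 mm
δ_BC = 34300·664/(239.4·108000) = 0.8809 mm
δ = Σδ_i = 0.926 mm.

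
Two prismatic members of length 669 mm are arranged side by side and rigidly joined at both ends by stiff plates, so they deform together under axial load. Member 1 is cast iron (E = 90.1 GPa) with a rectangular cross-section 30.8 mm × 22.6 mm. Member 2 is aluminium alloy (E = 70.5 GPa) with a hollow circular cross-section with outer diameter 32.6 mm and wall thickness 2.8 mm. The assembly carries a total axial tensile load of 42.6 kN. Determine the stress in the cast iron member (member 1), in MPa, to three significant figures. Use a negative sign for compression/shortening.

A_1 = 696.1 mm².
A_2 = 262.1 mm².
Equal strain + equilibrium ⇒ each member carries load in proportion to AE: A₁E₁ = 62720000 N, A₂E₂ = 18480000 N, ΣAE = 81200000 N.
σ₁ = P·E₁/ΣAE = 42600·90100/81200000 = 47.27 MPa.

47.3 MPa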